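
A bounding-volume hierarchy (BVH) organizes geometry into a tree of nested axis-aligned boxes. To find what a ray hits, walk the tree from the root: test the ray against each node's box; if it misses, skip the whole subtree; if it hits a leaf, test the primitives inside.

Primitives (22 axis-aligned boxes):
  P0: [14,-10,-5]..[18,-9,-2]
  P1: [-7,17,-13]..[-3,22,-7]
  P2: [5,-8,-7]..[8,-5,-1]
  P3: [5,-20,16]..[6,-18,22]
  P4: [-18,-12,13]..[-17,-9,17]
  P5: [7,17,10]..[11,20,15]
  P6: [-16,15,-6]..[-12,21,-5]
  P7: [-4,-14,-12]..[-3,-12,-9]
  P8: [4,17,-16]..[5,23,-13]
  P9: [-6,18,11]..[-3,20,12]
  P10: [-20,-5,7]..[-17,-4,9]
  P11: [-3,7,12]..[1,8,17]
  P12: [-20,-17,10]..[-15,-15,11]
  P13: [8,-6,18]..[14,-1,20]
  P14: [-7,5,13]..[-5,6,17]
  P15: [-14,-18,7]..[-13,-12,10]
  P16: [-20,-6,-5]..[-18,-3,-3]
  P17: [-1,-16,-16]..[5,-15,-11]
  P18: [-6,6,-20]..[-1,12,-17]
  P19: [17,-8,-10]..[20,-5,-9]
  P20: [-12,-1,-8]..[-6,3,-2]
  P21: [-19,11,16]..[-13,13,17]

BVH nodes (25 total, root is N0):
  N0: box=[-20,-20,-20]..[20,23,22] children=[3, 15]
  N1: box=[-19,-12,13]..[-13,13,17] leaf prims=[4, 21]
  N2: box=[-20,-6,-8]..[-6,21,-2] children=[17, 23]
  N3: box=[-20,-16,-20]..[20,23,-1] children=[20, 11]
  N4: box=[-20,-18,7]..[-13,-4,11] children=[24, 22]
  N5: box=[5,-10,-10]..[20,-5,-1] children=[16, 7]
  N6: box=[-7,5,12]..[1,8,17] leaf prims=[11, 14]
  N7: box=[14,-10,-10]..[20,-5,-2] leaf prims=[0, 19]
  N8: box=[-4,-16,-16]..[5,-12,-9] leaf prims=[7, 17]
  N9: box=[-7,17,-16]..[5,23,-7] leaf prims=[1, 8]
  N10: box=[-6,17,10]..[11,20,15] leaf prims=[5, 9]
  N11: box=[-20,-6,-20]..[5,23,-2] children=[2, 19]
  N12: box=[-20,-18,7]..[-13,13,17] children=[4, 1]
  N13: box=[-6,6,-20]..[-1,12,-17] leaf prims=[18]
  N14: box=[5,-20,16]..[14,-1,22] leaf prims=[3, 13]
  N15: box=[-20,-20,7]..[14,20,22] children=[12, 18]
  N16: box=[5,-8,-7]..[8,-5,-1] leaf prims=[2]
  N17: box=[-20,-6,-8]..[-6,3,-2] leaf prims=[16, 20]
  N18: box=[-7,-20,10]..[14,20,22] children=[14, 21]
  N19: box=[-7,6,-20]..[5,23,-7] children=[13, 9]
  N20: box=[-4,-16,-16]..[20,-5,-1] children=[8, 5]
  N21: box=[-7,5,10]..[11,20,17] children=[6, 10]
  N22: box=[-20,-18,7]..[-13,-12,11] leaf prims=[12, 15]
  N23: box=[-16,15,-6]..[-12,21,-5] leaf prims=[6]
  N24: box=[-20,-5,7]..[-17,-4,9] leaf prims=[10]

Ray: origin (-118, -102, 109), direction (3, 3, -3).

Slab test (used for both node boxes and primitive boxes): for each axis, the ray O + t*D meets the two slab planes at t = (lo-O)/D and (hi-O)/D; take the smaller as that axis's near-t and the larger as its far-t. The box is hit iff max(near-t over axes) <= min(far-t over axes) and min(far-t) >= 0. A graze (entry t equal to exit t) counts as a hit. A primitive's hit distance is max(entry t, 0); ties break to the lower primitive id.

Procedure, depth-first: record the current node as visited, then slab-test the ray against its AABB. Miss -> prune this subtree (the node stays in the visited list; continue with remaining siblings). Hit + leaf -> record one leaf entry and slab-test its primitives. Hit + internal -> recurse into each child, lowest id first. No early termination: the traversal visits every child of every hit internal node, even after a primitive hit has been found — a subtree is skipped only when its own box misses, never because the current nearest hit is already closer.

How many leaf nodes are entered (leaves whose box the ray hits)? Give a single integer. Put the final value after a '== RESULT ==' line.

Trace the traversal:
N0 x:[98/3,46] y:[82/3,125/3] z:[29,43] -> hit [98/3,125/3], descend [3, 15]
  N3 x:[98/3,46] y:[86/3,125/3] z:[110/3,43] -> hit [110/3,125/3], descend [11, 20]
    N11 x:[98/3,41] y:[32,125/3] z:[37,43] -> hit [37,41], descend [2, 19]
      N2 x:[98/3,112/3] y:[32,41] z:[37,39] -> hit [37,112/3], descend [17, 23]
        N17 x:[98/3,112/3] y:[32,35] z:[37,39] -> miss, prune
        N23 x:[34,106/3] y:[39,41] z:[38,115/3] -> miss, prune
      N19 x:[37,41] y:[36,125/3] z:[116/3,43] -> hit [116/3,41], descend [9, 13]
        N9 x:[37,41] y:[119/3,125/3] z:[116/3,125/3] -> hit [119/3,41] leaf, test {P1(miss), P8@t=122/3}
        N13 x:[112/3,39] y:[36,38] z:[42,43] -> miss, prune
    N20 x:[38,46] y:[86/3,97/3] z:[110/3,125/3] -> miss, prune
  N15 x:[98/3,44] y:[82/3,122/3] z:[29,34] -> hit [98/3,34], descend [12, 18]
    N12 x:[98/3,35] y:[28,115/3] z:[92/3,34] -> hit [98/3,34], descend [1, 4]
      N1 x:[33,35] y:[30,115/3] z:[92/3,32] -> miss, prune
      N4 x:[98/3,35] y:[28,98/3] z:[98/3,34] -> hit [98/3,98/3], descend [22, 24]
        N22 x:[98/3,35] y:[28,30] z:[98/3,34] -> miss, prune
        N24 x:[98/3,101/3] y:[97/3,98/3] z:[100/3,34] -> miss, prune
    N18 x:[37,44] y:[82/3,122/3] z:[29,33] -> miss, prune

Summary -> nodes [0, 3, 11, 2, 17, 23, 19, 9, 13, 20, 15, 12, 1, 4, 22, 24, 18]; box-tests=17; leaf-entries=1; first=P8

== RESULT ==
1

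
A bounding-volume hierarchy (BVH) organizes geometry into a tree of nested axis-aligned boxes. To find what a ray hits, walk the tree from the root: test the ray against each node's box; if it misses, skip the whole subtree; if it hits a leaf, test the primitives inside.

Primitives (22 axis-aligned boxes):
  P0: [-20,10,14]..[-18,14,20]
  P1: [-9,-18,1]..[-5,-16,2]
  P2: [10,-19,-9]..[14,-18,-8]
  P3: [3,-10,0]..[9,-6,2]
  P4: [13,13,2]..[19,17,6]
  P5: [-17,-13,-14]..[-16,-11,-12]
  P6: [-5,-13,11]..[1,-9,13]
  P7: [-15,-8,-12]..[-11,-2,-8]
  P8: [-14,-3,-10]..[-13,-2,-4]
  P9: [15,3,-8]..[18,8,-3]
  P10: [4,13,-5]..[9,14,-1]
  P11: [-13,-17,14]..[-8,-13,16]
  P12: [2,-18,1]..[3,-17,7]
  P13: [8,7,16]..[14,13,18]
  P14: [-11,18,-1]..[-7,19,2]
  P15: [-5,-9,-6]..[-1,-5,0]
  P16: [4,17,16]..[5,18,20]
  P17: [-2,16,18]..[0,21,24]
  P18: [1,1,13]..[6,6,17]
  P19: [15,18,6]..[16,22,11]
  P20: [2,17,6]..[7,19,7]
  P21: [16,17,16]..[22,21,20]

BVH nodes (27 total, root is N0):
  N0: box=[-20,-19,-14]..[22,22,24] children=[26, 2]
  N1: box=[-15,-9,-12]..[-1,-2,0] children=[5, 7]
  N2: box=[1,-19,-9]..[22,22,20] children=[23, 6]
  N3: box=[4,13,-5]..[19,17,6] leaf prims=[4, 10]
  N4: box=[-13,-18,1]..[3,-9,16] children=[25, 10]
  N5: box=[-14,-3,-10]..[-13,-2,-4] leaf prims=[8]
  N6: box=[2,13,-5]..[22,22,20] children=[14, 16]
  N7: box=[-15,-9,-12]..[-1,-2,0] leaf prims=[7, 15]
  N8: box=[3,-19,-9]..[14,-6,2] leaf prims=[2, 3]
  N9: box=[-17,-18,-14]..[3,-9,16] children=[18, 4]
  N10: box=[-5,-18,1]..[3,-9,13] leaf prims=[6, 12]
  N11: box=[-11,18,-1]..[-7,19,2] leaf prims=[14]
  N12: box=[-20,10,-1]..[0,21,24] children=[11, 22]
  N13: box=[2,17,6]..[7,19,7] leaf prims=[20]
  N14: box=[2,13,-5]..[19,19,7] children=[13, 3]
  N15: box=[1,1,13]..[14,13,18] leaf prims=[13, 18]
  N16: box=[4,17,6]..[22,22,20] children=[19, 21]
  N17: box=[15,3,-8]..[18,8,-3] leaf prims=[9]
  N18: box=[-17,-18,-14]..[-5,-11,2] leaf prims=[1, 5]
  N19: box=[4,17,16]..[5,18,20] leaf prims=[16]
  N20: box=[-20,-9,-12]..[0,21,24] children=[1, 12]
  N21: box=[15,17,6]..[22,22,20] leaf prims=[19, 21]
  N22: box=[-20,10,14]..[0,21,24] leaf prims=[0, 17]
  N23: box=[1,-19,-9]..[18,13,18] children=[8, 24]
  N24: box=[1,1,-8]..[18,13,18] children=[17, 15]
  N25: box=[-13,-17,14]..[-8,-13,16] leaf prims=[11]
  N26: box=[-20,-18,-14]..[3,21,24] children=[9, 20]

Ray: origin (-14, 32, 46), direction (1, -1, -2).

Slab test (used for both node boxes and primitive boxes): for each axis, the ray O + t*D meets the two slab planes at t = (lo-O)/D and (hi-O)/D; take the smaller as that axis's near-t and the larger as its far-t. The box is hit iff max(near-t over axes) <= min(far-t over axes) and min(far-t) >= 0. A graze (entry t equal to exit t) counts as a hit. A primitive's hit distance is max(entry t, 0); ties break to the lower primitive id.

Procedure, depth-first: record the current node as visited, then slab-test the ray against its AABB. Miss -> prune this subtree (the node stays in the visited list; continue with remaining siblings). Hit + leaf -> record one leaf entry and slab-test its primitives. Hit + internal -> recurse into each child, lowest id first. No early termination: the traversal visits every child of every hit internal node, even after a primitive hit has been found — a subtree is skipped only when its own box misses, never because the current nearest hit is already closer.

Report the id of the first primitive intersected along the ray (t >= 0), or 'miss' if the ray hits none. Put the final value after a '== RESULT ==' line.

Trace the traversal:
N0 x:[-6,36] y:[10,51] z:[11,30] -> hit [11,30], descend [2, 26]
  N2 x:[15,36] y:[10,51] z:[13,55/2] -> hit [15,55/2], descend [6, 23]
    N6 x:[16,36] y:[10,19] z:[13,51/2] -> hit [16,19], descend [14, 16]
      N14 x:[16,33] y:[13,19] z:[39/2,51/2] -> miss, prune
      N16 x:[18,36] y:[10,15] z:[13,20] -> miss, prune
    N23 x:[15,32] y:[19,51] z:[14,55/2] -> hit [19,55/2], descend [8, 24]
      N8 x:[17,28] y:[38,51] z:[22,55/2] -> miss, prune
      N24 x:[15,32] y:[19,31] z:[14,27] -> hit [19,27], descend [15, 17]
        N15 x:[15,28] y:[19,31] z:[14,33/2] -> miss, prune
        N17 x:[29,32] y:[24,29] z:[49/2,27] -> miss, prune
  N26 x:[-6,17] y:[11,50] z:[11,30] -> hit [11,17], descend [9, 20]
    N9 x:[-3,17] y:[41,50] z:[15,30] -> miss, prune
    N20 x:[-6,14] y:[11,41] z:[11,29] -> hit [11,14], descend [1, 12]
      N1 x:[-1,13] y:[34,41] z:[23,29] -> miss, prune
      N12 x:[-6,14] y:[11,22] z:[11,47/2] -> hit [11,14], descend [11, 22]
        N11 x:[3,7] y:[13,14] z:[22,47/2] -> miss, prune
        N22 x:[-6,14] y:[11,22] z:[11,16] -> hit [11,14] leaf, test {P0(miss), P17@t=12}

Visited [0, 2, 6, 14, 16, 23, 8, 24, 15, 17, 26, 9, 20, 1, 12, 11, 22]. Tests: 17 box, 1 leaf. Nearest: P17.

== RESULT ==
17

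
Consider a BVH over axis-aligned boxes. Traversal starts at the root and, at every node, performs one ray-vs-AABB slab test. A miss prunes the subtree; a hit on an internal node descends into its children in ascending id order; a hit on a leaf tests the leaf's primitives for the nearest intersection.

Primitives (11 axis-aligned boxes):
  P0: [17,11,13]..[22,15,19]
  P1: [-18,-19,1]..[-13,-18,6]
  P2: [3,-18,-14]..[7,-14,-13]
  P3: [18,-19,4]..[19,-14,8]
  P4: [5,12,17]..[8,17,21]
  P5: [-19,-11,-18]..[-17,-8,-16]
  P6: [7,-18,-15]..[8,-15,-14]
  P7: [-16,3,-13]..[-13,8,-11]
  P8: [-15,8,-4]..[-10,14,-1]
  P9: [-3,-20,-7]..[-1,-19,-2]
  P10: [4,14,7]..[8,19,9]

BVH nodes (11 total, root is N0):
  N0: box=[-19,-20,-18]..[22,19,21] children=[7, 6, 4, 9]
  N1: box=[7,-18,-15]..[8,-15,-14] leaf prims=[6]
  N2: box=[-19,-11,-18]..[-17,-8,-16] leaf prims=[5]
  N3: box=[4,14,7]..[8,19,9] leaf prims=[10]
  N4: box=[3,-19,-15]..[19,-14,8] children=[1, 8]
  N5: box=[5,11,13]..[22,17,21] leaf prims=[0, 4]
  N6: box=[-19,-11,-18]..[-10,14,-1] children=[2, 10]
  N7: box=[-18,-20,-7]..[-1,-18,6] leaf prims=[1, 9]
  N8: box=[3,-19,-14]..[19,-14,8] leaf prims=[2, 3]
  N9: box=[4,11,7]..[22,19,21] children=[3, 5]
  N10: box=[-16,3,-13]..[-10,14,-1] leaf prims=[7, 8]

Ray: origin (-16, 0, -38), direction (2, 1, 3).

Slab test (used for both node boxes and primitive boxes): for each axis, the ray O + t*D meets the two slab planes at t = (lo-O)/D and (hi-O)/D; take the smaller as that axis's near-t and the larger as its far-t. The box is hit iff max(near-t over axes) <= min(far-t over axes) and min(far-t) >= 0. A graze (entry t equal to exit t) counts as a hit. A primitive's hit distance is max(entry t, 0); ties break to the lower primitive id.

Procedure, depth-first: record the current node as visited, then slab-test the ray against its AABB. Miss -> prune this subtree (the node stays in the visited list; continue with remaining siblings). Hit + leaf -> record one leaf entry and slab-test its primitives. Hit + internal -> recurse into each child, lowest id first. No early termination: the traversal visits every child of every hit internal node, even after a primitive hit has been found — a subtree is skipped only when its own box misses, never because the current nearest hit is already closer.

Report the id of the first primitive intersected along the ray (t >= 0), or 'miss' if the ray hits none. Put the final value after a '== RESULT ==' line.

Trace the traversal:
N0 x:[-3/2,19] y:[-20,19] z:[20/3,59/3] -> hit [20/3,19], descend [4, 6, 7, 9]
  N4 x:[19/2,35/2] y:[-19,-14] z:[23/3,46/3] -> miss, prune
  N6 x:[-3/2,3] y:[-11,14] z:[20/3,37/3] -> miss, prune
  N7 x:[-1,15/2] y:[-20,-18] z:[31/3,44/3] -> miss, prune
  N9 x:[10,19] y:[11,19] z:[15,59/3] -> hit [15,19], descend [3, 5]
    N3 x:[10,12] y:[14,19] z:[15,47/3] -> miss, prune
    N5 x:[21/2,19] y:[11,17] z:[17,59/3] -> hit [17,17] leaf, test {P0(miss), P4(miss)}

order=[0, 4, 6, 7, 9, 3, 5]  |boxes|=7  |leaves|=1  hit=miss

== RESULT ==
miss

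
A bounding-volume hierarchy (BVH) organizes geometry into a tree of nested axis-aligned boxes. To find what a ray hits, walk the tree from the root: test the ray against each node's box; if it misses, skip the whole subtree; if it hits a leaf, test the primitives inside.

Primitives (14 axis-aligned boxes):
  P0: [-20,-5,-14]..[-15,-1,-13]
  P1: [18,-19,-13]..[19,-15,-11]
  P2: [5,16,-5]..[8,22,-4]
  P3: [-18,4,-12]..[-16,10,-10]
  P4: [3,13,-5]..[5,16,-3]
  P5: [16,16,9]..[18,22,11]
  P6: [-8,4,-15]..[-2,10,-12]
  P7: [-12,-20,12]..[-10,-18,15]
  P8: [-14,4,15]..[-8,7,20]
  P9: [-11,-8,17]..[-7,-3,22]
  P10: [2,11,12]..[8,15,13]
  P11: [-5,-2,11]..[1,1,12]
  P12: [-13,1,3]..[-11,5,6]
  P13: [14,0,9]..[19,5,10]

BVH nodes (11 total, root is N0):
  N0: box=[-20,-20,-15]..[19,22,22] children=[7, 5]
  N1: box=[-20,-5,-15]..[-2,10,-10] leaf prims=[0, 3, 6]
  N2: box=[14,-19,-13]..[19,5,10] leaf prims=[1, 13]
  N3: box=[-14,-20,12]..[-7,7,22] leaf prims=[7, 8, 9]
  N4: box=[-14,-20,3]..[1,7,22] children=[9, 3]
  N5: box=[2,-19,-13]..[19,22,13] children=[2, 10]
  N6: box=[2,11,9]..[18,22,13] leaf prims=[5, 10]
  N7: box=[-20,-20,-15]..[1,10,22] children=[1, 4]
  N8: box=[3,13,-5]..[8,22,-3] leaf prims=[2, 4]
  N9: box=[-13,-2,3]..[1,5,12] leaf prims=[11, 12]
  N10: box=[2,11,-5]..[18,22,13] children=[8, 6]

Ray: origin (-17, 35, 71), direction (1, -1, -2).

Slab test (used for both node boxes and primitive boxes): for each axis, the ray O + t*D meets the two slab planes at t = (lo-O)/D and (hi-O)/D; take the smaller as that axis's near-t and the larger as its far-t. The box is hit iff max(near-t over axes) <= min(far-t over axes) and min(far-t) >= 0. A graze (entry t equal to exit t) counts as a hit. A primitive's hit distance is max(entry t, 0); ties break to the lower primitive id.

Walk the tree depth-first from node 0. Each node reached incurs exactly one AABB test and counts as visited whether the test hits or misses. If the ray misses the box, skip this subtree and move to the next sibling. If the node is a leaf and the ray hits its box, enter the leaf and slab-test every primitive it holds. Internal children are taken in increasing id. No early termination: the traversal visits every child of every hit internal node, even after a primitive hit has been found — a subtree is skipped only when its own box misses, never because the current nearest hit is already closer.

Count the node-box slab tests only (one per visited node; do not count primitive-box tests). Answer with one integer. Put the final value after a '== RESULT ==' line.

Trace the traversal:
N0 x:[-3,36] y:[13,55] z:[49/2,43] -> hit [49/2,36], descend [5, 7]
  N5 x:[19,36] y:[13,54] z:[29,42] -> hit [29,36], descend [2, 10]
    N2 x:[31,36] y:[30,54] z:[61/2,42] -> hit [31,36] leaf, test {P1(miss), P13@t=31}
    N10 x:[19,35] y:[13,24] z:[29,38] -> miss, prune
  N7 x:[-3,18] y:[25,55] z:[49/2,43] -> miss, prune

Summary -> nodes [0, 5, 2, 10, 7]; box-tests=5; leaf-entries=1; first=P13

== RESULT ==
5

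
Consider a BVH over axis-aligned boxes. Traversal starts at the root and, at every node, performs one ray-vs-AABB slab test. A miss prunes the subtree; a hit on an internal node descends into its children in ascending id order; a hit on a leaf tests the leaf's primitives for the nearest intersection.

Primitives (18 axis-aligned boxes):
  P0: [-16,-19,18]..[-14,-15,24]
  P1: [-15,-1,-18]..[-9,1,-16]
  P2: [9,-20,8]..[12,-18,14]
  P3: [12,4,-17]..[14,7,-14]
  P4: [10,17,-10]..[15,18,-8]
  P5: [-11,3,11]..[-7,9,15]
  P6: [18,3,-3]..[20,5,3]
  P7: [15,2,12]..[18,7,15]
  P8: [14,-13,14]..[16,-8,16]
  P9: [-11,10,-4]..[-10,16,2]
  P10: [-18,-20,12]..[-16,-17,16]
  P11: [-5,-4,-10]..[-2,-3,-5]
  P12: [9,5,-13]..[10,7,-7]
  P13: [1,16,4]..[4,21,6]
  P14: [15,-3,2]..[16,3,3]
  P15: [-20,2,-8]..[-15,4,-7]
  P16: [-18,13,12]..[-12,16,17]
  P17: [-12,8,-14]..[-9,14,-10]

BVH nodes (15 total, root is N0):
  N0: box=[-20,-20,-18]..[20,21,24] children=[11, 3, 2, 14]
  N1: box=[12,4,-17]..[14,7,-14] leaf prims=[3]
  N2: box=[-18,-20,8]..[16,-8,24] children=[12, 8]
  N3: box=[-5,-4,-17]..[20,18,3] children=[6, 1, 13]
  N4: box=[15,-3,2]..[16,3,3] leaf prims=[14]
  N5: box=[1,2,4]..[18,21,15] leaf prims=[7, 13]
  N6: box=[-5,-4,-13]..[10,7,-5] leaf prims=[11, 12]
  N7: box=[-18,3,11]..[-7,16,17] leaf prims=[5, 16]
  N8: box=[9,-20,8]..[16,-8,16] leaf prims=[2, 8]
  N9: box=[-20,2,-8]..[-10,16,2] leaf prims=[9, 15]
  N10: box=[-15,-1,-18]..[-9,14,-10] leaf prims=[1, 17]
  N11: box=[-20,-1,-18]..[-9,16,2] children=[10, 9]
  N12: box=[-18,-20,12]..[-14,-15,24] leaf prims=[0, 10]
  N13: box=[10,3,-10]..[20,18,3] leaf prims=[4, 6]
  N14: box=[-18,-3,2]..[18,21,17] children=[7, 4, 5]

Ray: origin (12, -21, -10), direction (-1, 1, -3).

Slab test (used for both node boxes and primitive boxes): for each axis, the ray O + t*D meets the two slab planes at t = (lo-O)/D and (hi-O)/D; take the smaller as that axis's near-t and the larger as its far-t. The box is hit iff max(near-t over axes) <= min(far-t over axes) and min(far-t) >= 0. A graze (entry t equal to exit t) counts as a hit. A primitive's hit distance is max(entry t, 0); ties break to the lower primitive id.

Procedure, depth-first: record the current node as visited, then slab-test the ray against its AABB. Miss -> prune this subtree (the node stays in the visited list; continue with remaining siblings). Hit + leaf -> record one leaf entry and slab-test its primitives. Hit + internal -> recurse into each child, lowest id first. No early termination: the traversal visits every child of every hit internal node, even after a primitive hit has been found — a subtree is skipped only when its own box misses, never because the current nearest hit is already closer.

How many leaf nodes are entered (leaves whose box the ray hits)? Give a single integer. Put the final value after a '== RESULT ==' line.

Trace the traversal:
N0 x:[-8,32] y:[1,42] z:[-34/3,8/3] -> hit [1,8/3], descend [2, 3, 11, 14]
  N2 x:[-4,30] y:[1,13] z:[-34/3,-6] -> miss, prune
  N3 x:[-8,17] y:[17,39] z:[-13/3,7/3] -> miss, prune
  N11 x:[21,32] y:[20,37] z:[-4,8/3] -> miss, prune
  N14 x:[-6,30] y:[18,42] z:[-9,-4] -> miss, prune

Summary -> nodes [0, 2, 3, 11, 14]; box-tests=5; leaf-entries=0; first=miss

== RESULT ==
0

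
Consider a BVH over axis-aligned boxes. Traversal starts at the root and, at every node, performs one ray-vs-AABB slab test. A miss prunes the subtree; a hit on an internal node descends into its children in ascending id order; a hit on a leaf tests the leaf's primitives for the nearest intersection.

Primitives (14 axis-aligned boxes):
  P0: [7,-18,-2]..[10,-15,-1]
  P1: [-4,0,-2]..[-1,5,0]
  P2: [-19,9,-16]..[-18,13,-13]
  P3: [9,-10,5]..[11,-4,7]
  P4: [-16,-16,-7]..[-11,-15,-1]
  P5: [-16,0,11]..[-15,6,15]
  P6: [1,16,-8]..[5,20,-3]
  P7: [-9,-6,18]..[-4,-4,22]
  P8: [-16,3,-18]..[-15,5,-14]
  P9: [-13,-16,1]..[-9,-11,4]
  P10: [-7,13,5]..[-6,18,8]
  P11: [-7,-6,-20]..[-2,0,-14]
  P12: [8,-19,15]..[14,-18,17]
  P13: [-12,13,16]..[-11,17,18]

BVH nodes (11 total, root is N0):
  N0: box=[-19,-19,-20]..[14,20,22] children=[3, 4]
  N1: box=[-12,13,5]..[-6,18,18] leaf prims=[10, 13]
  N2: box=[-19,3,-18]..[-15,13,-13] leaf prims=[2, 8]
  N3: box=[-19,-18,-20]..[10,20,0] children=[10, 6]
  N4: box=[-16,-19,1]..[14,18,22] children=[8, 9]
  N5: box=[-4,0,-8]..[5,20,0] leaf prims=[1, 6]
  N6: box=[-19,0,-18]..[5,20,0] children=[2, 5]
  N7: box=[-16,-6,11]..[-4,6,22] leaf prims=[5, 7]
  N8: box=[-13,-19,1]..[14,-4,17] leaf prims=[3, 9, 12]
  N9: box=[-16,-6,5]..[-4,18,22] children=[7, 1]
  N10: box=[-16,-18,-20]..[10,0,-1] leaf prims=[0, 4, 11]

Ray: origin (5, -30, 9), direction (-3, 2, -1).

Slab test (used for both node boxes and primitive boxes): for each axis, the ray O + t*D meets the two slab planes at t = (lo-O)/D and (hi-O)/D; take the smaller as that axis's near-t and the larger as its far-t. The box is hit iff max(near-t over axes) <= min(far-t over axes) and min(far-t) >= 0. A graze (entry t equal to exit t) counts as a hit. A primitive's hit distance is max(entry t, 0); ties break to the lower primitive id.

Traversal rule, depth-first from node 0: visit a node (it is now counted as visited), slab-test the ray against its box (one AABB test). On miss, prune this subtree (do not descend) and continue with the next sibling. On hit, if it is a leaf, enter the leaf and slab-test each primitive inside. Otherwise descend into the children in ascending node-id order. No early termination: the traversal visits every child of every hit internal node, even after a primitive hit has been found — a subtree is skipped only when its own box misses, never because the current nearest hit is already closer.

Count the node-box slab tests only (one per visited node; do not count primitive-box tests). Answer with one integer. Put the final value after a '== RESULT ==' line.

Traverse from the root:
N0 x:[-3,8] y:[11/2,25] z:[-13,29] -> hit [11/2,8], descend [3, 4]
  N3 x:[-5/3,8] y:[6,25] z:[9,29] -> miss, prune
  N4 x:[-3,7] y:[11/2,24] z:[-13,8] -> hit [11/2,7], descend [8, 9]
    N8 x:[-3,6] y:[11/2,13] z:[-8,8] -> hit [11/2,6] leaf, test {P3(miss), P9(miss), P12(miss)}
    N9 x:[3,7] y:[12,24] z:[-13,4] -> miss, prune

order=[0, 3, 4, 8, 9]  |boxes|=5  |leaves|=1  hit=miss

== RESULT ==
5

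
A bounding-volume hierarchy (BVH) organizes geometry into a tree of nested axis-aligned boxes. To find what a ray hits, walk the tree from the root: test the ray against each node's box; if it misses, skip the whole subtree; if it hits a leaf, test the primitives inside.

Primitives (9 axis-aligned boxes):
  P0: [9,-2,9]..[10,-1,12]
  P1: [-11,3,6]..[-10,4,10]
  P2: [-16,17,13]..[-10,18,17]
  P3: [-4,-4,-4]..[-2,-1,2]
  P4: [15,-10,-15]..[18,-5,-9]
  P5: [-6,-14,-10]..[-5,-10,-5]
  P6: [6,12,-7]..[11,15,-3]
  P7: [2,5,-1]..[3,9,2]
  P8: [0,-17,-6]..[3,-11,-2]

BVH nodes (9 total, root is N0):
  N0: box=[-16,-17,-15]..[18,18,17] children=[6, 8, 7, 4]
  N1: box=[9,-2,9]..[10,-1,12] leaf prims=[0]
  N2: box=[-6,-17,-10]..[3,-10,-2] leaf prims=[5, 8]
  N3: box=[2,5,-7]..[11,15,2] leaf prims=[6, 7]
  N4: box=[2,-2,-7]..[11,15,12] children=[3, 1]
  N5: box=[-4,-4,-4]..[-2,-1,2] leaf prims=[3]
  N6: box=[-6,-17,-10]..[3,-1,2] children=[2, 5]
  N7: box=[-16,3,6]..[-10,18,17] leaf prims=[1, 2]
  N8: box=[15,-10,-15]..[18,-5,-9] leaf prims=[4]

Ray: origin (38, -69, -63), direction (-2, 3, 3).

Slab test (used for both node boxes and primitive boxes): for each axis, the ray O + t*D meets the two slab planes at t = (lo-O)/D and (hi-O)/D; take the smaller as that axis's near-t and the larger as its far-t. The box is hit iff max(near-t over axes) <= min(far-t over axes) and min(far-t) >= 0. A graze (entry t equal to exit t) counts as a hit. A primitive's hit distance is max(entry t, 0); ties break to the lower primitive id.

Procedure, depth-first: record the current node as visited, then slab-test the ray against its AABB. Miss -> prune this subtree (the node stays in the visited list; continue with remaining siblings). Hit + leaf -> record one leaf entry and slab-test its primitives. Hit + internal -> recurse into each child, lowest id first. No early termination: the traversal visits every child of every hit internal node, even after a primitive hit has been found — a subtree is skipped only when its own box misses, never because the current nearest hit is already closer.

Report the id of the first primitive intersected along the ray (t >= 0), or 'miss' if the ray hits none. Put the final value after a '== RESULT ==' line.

Trace the traversal:
N0 x:[10,27] y:[52/3,29] z:[16,80/3] -> hit [52/3,80/3], descend [4, 6, 7, 8]
  N4 x:[27/2,18] y:[67/3,28] z:[56/3,25] -> miss, prune
  N6 x:[35/2,22] y:[52/3,68/3] z:[53/3,65/3] -> hit [53/3,65/3], descend [2, 5]
    N2 x:[35/2,22] y:[52/3,59/3] z:[53/3,61/3] -> hit [53/3,59/3] leaf, test {P5(miss), P8@t=19}
    N5 x:[20,21] y:[65/3,68/3] z:[59/3,65/3] -> miss, prune
  N7 x:[24,27] y:[24,29] z:[23,80/3] -> hit [24,80/3] leaf, test {P1@t=24, P2(miss)}
  N8 x:[10,23/2] y:[59/3,64/3] z:[16,18] -> miss, prune

order=[0, 4, 6, 2, 5, 7, 8]  |boxes|=7  |leaves|=2  hit=P8

== RESULT ==
8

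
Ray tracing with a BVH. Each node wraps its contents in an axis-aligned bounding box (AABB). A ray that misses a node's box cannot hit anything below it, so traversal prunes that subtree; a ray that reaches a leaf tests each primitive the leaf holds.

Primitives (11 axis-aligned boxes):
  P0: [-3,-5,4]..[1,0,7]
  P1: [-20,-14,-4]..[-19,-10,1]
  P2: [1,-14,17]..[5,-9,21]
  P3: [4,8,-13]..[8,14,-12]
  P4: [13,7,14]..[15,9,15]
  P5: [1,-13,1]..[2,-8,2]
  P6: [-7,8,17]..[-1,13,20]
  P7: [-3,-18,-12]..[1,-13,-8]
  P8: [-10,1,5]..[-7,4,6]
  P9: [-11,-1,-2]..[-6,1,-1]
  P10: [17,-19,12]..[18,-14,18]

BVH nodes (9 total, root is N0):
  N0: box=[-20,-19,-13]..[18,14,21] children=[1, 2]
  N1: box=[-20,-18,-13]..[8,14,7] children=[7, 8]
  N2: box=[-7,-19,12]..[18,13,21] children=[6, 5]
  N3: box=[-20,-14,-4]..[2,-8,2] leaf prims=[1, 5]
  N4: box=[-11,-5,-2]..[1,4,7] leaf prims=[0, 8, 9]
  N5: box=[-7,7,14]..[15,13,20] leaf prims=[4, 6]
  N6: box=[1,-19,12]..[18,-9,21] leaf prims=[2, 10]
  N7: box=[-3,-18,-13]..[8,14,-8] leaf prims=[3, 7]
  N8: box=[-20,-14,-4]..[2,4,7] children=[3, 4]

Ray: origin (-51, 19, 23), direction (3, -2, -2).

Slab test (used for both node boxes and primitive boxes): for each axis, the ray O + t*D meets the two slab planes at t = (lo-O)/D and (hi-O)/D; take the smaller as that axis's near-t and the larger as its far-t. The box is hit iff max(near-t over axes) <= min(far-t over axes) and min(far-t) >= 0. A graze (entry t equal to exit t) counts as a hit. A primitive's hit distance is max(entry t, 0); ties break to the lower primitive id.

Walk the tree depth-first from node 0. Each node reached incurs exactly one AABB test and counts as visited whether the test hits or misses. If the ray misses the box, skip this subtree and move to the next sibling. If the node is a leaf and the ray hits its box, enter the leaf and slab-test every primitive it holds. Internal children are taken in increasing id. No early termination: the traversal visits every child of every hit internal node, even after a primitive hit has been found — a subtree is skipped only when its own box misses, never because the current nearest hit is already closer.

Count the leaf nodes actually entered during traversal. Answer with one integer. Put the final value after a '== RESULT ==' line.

Walk:
N0 x:[31/3,23] y:[5/2,19] z:[1,18] -> hit [31/3,18], descend [1, 2]
  N1 x:[31/3,59/3] y:[5/2,37/2] z:[8,18] -> hit [31/3,18], descend [7, 8]
    N7 x:[16,59/3] y:[5/2,37/2] z:[31/2,18] -> hit [16,18] leaf, test {P3(miss), P7@t=16}
    N8 x:[31/3,53/3] y:[15/2,33/2] z:[8,27/2] -> hit [31/3,27/2], descend [3, 4]
      N3 x:[31/3,53/3] y:[27/2,33/2] z:[21/2,27/2] -> hit [27/2,27/2] leaf, test {P1(miss), P5(miss)}
      N4 x:[40/3,52/3] y:[15/2,12] z:[8,25/2] -> miss, prune
  N2 x:[44/3,23] y:[3,19] z:[1,11/2] -> miss, prune

Visited [0, 1, 7, 8, 3, 4, 2]. Tests: 7 box, 2 leaf. Nearest: P7.

== RESULT ==
2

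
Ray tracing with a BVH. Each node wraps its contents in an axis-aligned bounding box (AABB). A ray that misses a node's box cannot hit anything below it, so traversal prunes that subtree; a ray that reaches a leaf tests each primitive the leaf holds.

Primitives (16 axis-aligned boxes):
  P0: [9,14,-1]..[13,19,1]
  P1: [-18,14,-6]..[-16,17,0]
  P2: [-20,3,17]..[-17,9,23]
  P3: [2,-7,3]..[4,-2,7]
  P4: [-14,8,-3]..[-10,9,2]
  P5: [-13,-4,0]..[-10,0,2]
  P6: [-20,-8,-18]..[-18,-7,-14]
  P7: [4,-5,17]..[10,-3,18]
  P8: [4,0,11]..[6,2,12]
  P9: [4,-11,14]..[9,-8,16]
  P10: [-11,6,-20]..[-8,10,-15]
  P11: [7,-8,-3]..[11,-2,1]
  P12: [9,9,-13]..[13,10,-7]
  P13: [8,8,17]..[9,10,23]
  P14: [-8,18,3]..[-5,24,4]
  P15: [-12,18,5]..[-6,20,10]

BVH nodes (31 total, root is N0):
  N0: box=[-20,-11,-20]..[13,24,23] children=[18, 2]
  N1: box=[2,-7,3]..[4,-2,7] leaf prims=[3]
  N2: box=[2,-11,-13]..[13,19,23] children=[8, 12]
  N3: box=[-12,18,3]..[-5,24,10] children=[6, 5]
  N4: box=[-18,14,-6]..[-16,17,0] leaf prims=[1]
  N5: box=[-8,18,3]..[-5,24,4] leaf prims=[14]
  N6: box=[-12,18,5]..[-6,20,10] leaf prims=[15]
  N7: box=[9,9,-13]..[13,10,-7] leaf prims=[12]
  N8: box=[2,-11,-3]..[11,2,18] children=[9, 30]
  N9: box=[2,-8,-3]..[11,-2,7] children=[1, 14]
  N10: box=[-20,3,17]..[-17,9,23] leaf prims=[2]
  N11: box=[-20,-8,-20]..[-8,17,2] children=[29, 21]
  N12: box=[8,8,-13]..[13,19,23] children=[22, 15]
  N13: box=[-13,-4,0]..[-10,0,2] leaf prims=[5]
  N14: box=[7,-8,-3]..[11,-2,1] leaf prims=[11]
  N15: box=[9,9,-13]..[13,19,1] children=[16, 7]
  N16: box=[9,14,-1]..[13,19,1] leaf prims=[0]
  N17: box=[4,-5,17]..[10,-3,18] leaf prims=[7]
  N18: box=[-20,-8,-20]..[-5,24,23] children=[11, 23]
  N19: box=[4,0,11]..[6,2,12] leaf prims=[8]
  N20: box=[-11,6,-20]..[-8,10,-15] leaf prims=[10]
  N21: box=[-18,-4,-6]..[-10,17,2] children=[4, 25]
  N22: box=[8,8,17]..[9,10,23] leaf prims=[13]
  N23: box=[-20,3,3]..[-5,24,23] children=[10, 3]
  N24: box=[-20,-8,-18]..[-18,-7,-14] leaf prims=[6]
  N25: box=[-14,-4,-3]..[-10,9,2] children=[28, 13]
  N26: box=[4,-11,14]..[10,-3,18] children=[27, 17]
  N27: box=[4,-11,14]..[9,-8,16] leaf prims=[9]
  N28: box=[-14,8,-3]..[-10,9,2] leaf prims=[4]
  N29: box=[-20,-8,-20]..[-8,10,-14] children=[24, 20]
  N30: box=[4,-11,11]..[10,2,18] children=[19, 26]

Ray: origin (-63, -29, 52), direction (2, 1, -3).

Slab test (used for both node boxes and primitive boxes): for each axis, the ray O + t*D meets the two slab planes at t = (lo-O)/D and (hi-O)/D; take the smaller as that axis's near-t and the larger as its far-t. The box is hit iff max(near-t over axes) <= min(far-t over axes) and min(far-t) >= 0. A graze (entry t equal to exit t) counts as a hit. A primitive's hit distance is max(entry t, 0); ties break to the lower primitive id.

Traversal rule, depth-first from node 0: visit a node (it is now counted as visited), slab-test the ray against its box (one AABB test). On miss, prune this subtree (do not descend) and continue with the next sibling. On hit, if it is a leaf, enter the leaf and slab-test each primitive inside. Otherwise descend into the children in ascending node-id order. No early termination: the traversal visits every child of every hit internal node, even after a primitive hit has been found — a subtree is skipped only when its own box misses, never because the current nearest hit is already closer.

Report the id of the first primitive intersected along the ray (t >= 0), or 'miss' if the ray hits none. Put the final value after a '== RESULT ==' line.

Trace the traversal:
N0 x:[43/2,38] y:[18,53] z:[29/3,24] -> hit [43/2,24], descend [2, 18]
  N2 x:[65/2,38] y:[18,48] z:[29/3,65/3] -> miss, prune
  N18 x:[43/2,29] y:[21,53] z:[29/3,24] -> hit [43/2,24], descend [11, 23]
    N11 x:[43/2,55/2] y:[21,46] z:[50/3,24] -> hit [43/2,24], descend [21, 29]
      N21 x:[45/2,53/2] y:[25,46] z:[50/3,58/3] -> miss, prune
      N29 x:[43/2,55/2] y:[21,39] z:[22,24] -> hit [22,24], descend [20, 24]
        N20 x:[26,55/2] y:[35,39] z:[67/3,24] -> miss, prune
        N24 x:[43/2,45/2] y:[21,22] z:[22,70/3] -> hit [22,22] leaf, test {P6@t=22}
    N23 x:[43/2,29] y:[32,53] z:[29/3,49/3] -> miss, prune

Visited [0, 2, 18, 11, 21, 29, 20, 24, 23]. Tests: 9 box, 1 leaf. Nearest: P6.

== RESULT ==
6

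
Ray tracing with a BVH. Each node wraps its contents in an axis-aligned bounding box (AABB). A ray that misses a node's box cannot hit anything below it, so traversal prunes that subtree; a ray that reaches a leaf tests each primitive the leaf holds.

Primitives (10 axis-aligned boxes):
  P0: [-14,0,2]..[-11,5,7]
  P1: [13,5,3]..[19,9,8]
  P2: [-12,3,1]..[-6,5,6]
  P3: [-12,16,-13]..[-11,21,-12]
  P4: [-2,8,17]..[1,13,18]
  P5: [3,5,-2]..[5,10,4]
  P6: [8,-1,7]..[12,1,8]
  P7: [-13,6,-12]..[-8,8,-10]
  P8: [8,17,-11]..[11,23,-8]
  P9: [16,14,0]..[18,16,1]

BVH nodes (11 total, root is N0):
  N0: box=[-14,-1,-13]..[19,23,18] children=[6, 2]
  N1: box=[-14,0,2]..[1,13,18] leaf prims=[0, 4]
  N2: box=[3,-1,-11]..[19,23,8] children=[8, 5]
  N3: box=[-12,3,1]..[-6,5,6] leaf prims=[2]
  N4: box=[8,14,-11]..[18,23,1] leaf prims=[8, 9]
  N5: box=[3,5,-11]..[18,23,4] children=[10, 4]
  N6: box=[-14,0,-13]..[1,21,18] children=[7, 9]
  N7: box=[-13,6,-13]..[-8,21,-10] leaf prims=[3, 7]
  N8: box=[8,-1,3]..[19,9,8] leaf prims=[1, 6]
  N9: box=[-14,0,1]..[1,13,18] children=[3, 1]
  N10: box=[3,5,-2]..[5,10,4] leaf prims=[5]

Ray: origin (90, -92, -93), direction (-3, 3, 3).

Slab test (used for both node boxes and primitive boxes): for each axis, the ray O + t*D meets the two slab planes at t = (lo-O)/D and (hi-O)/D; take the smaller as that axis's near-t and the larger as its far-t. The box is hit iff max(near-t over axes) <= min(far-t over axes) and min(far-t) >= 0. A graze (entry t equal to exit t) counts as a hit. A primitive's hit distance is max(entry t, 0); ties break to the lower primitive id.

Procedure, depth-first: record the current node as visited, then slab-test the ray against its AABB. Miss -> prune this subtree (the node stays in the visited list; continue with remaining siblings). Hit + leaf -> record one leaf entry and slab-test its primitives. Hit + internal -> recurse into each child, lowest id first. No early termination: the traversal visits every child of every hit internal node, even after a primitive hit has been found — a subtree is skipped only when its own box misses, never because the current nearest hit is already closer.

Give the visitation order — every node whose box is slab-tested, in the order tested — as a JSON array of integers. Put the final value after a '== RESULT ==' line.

Walk:
N0 x:[71/3,104/3] y:[91/3,115/3] z:[80/3,37] -> hit [91/3,104/3], descend [2, 6]
  N2 x:[71/3,29] y:[91/3,115/3] z:[82/3,101/3] -> miss, prune
  N6 x:[89/3,104/3] y:[92/3,113/3] z:[80/3,37] -> hit [92/3,104/3], descend [7, 9]
    N7 x:[98/3,103/3] y:[98/3,113/3] z:[80/3,83/3] -> miss, prune
    N9 x:[89/3,104/3] y:[92/3,35] z:[94/3,37] -> hit [94/3,104/3], descend [1, 3]
      N1 x:[89/3,104/3] y:[92/3,35] z:[95/3,37] -> hit [95/3,104/3] leaf, test {P0(miss), P4(miss)}
      N3 x:[32,34] y:[95/3,97/3] z:[94/3,33] -> hit [32,97/3] leaf, test {P2@t=32}

Summary -> nodes [0, 2, 6, 7, 9, 1, 3]; box-tests=7; leaf-entries=2; first=P2

== RESULT ==
[0, 2, 6, 7, 9, 1, 3]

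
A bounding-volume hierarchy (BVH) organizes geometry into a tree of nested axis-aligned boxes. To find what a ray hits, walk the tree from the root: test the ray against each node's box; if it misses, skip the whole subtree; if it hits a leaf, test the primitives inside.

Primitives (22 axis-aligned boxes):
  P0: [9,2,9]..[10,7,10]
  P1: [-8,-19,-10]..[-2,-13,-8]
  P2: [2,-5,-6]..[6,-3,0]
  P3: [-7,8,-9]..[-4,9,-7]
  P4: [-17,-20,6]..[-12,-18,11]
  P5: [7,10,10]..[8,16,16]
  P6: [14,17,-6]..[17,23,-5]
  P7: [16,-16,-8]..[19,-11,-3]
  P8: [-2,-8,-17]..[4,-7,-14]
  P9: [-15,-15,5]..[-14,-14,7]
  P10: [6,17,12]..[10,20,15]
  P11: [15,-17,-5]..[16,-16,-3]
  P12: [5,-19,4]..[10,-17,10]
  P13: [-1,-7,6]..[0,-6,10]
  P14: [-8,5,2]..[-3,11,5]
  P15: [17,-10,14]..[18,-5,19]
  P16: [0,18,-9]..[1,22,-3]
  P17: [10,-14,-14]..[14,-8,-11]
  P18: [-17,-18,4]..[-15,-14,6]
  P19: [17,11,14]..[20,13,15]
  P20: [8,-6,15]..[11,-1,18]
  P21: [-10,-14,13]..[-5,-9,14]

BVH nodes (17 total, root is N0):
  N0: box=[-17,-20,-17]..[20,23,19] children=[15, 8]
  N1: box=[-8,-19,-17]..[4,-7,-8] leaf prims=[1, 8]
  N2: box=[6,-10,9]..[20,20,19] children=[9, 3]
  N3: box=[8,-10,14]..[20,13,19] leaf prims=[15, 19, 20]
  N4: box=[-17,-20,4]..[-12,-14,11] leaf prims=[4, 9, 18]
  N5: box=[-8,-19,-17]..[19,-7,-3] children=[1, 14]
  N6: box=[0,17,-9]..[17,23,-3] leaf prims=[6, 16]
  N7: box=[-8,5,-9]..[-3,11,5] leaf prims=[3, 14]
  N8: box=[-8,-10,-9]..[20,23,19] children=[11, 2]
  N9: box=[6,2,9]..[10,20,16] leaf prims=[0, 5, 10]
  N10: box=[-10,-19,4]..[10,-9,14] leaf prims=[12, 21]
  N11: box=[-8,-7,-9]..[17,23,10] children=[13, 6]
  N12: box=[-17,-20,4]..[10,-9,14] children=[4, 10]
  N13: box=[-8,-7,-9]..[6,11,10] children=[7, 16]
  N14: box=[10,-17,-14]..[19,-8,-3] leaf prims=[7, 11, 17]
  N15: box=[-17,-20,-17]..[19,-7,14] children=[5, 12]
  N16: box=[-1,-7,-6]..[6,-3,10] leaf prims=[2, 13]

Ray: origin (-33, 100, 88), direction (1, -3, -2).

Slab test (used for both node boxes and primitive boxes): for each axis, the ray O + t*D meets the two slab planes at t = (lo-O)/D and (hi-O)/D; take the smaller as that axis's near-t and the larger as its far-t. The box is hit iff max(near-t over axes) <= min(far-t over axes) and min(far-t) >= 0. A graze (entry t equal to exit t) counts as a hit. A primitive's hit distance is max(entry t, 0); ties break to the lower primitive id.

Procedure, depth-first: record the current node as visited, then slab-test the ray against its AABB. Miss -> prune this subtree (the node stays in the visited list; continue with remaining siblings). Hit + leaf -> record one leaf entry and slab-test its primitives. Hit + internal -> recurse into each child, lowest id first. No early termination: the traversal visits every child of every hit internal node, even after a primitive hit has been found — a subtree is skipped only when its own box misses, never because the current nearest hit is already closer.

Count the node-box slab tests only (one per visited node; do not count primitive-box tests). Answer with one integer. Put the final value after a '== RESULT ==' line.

Traverse from the root:
N0 x:[16,53] y:[77/3,40] z:[69/2,105/2] -> hit [69/2,40], descend [8, 15]
  N8 x:[25,53] y:[77/3,110/3] z:[69/2,97/2] -> hit [69/2,110/3], descend [2, 11]
    N2 x:[39,53] y:[80/3,110/3] z:[69/2,79/2] -> miss, prune
    N11 x:[25,50] y:[77/3,107/3] z:[39,97/2] -> miss, prune
  N15 x:[16,52] y:[107/3,40] z:[37,105/2] -> hit [37,40], descend [5, 12]
    N5 x:[25,52] y:[107/3,119/3] z:[91/2,105/2] -> miss, prune
    N12 x:[16,43] y:[109/3,40] z:[37,42] -> hit [37,40], descend [4, 10]
      N4 x:[16,21] y:[38,40] z:[77/2,42] -> miss, prune
      N10 x:[23,43] y:[109/3,119/3] z:[37,42] -> hit [37,119/3] leaf, test {P12@t=39, P21(miss)}

Visited [0, 8, 2, 11, 15, 5, 12, 4, 10]. Tests: 9 box, 1 leaf. Nearest: P12.

== RESULT ==
9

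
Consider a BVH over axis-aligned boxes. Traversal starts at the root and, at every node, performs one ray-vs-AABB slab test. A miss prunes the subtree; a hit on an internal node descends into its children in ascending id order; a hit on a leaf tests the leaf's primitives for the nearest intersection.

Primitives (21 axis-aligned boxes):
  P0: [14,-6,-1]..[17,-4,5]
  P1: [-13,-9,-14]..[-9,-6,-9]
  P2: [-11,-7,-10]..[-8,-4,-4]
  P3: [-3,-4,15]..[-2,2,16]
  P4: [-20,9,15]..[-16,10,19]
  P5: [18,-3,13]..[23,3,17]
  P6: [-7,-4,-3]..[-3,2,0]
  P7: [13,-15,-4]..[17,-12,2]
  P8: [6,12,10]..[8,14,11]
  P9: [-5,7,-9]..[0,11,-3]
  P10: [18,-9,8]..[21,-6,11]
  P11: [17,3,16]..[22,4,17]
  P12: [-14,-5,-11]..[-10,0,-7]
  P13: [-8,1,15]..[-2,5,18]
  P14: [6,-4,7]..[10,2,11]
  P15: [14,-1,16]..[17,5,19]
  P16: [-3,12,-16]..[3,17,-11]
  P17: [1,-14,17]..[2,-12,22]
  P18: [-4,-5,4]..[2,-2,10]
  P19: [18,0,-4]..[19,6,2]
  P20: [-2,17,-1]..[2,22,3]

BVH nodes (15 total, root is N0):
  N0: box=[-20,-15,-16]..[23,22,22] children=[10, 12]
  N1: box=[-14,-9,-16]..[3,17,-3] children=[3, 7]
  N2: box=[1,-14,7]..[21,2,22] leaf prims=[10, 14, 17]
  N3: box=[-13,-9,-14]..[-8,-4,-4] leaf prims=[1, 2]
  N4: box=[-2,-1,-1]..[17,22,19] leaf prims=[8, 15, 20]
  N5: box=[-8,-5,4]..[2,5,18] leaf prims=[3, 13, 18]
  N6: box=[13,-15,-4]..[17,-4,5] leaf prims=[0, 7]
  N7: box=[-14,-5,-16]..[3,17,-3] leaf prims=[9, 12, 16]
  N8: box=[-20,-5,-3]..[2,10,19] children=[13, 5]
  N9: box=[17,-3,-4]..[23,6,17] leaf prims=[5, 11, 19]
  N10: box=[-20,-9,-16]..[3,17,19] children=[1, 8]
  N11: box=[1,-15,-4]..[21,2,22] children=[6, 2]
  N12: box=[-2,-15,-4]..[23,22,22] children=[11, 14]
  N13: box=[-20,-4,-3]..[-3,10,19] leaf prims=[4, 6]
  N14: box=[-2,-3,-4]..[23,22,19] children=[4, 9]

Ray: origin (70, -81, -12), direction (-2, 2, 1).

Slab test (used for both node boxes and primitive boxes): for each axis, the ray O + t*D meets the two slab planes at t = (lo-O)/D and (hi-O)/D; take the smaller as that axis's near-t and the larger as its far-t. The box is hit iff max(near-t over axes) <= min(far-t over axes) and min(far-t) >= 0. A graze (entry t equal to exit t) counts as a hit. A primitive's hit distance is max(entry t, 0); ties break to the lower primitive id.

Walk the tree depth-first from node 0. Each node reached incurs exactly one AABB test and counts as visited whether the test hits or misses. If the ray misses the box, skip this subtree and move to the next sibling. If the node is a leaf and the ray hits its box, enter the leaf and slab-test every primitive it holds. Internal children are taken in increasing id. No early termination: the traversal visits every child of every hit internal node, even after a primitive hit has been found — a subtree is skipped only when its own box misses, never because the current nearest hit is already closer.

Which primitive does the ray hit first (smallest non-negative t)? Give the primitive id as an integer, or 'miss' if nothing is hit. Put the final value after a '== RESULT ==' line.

Trace the traversal:
N0 x:[47/2,45] y:[33,103/2] z:[-4,34] -> hit [33,34], descend [10, 12]
  N10 x:[67/2,45] y:[36,49] z:[-4,31] -> miss, prune
  N12 x:[47/2,36] y:[33,103/2] z:[8,34] -> hit [33,34], descend [11, 14]
    N11 x:[49/2,69/2] y:[33,83/2] z:[8,34] -> hit [33,34], descend [2, 6]
      N2 x:[49/2,69/2] y:[67/2,83/2] z:[19,34] -> hit [67/2,34] leaf, test {P10(miss), P14(miss), P17@t=34}
      N6 x:[53/2,57/2] y:[33,77/2] z:[8,17] -> miss, prune
    N14 x:[47/2,36] y:[39,103/2] z:[8,31] -> miss, prune

7 AABB tests over nodes [0, 10, 12, 11, 2, 6, 14]; 1 leaf entered; closest P17.

== RESULT ==
17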